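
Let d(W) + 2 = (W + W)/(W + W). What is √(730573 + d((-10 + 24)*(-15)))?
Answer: 2*√182643 ≈ 854.74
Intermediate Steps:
d(W) = -1 (d(W) = -2 + (W + W)/(W + W) = -2 + (2*W)/((2*W)) = -2 + (2*W)*(1/(2*W)) = -2 + 1 = -1)
√(730573 + d((-10 + 24)*(-15))) = √(730573 - 1) = √730572 = 2*√182643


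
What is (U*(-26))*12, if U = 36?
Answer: -11232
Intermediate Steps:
(U*(-26))*12 = (36*(-26))*12 = -936*12 = -11232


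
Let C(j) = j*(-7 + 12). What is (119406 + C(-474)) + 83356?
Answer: 200392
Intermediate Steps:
C(j) = 5*j (C(j) = j*5 = 5*j)
(119406 + C(-474)) + 83356 = (119406 + 5*(-474)) + 83356 = (119406 - 2370) + 83356 = 117036 + 83356 = 200392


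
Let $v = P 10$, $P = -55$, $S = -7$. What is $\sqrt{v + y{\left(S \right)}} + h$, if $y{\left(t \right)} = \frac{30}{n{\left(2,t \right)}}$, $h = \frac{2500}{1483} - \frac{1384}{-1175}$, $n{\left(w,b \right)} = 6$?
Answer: $\frac{4989972}{1742525} + i \sqrt{545} \approx 2.8636 + 23.345 i$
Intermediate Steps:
$h = \frac{4989972}{1742525}$ ($h = 2500 \cdot \frac{1}{1483} - - \frac{1384}{1175} = \frac{2500}{1483} + \frac{1384}{1175} = \frac{4989972}{1742525} \approx 2.8636$)
$v = -550$ ($v = \left(-55\right) 10 = -550$)
$y{\left(t \right)} = 5$ ($y{\left(t \right)} = \frac{30}{6} = 30 \cdot \frac{1}{6} = 5$)
$\sqrt{v + y{\left(S \right)}} + h = \sqrt{-550 + 5} + \frac{4989972}{1742525} = \sqrt{-545} + \frac{4989972}{1742525} = i \sqrt{545} + \frac{4989972}{1742525} = \frac{4989972}{1742525} + i \sqrt{545}$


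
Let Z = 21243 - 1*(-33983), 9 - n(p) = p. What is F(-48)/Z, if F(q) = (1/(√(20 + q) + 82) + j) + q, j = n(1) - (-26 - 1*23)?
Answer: 30425/186442976 - I*√7/186442976 ≈ 0.00016319 - 1.4191e-8*I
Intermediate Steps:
n(p) = 9 - p
j = 57 (j = (9 - 1*1) - (-26 - 1*23) = (9 - 1) - (-26 - 23) = 8 - 1*(-49) = 8 + 49 = 57)
Z = 55226 (Z = 21243 + 33983 = 55226)
F(q) = 57 + q + 1/(82 + √(20 + q)) (F(q) = (1/(√(20 + q) + 82) + 57) + q = (1/(82 + √(20 + q)) + 57) + q = (57 + 1/(82 + √(20 + q))) + q = 57 + q + 1/(82 + √(20 + q)))
F(-48)/Z = ((4675 + 57*√(20 - 48) + 82*(-48) - 48*√(20 - 48))/(82 + √(20 - 48)))/55226 = ((4675 + 57*√(-28) - 3936 - 96*I*√7)/(82 + √(-28)))*(1/55226) = ((4675 + 57*(2*I*√7) - 3936 - 96*I*√7)/(82 + 2*I*√7))*(1/55226) = ((4675 + 114*I*√7 - 3936 - 96*I*√7)/(82 + 2*I*√7))*(1/55226) = ((739 + 18*I*√7)/(82 + 2*I*√7))*(1/55226) = (739 + 18*I*√7)/(55226*(82 + 2*I*√7))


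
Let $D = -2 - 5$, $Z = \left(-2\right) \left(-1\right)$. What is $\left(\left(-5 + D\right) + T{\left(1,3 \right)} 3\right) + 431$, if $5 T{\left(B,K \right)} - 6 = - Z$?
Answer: $\frac{2107}{5} \approx 421.4$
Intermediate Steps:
$Z = 2$
$T{\left(B,K \right)} = \frac{4}{5}$ ($T{\left(B,K \right)} = \frac{6}{5} + \frac{\left(-1\right) 2}{5} = \frac{6}{5} + \frac{1}{5} \left(-2\right) = \frac{6}{5} - \frac{2}{5} = \frac{4}{5}$)
$D = -7$ ($D = -2 - 5 = -7$)
$\left(\left(-5 + D\right) + T{\left(1,3 \right)} 3\right) + 431 = \left(\left(-5 - 7\right) + \frac{4}{5} \cdot 3\right) + 431 = \left(-12 + \frac{12}{5}\right) + 431 = - \frac{48}{5} + 431 = \frac{2107}{5}$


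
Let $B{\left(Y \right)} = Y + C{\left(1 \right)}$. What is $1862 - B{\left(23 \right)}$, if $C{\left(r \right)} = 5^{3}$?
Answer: $1714$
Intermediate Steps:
$C{\left(r \right)} = 125$
$B{\left(Y \right)} = 125 + Y$ ($B{\left(Y \right)} = Y + 125 = 125 + Y$)
$1862 - B{\left(23 \right)} = 1862 - \left(125 + 23\right) = 1862 - 148 = 1714$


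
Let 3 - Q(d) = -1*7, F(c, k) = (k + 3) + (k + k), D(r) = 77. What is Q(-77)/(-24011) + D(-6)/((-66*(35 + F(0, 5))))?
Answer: -171257/7635498 ≈ -0.022429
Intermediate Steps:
F(c, k) = 3 + 3*k (F(c, k) = (3 + k) + 2*k = 3 + 3*k)
Q(d) = 10 (Q(d) = 3 - (-1)*7 = 3 - 1*(-7) = 3 + 7 = 10)
Q(-77)/(-24011) + D(-6)/((-66*(35 + F(0, 5)))) = 10/(-24011) + 77/((-66*(35 + (3 + 3*5)))) = 10*(-1/24011) + 77/((-66*(35 + (3 + 15)))) = -10/24011 + 77/((-66*(35 + 18))) = -10/24011 + 77/((-66*53)) = -10/24011 + 77/(-3498) = -10/24011 + 77*(-1/3498) = -10/24011 - 7/318 = -171257/7635498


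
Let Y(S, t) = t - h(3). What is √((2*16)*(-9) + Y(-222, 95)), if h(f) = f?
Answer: 14*I ≈ 14.0*I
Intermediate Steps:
Y(S, t) = -3 + t (Y(S, t) = t - 1*3 = t - 3 = -3 + t)
√((2*16)*(-9) + Y(-222, 95)) = √((2*16)*(-9) + (-3 + 95)) = √(32*(-9) + 92) = √(-288 + 92) = √(-196) = 14*I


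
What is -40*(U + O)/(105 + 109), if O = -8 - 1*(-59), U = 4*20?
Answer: -2620/107 ≈ -24.486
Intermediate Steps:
U = 80
O = 51 (O = -8 + 59 = 51)
-40*(U + O)/(105 + 109) = -40*(80 + 51)/(105 + 109) = -5240/214 = -40*131/214 = -2620/107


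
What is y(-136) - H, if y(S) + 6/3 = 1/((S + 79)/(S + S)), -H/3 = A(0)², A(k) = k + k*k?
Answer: 158/57 ≈ 2.7719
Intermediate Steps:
A(k) = k + k²
H = 0 (H = -3*(0*(1 + 0))² = -3*(0*1)² = -3*0² = -3*0 = 0)
y(S) = -2 + 2*S/(79 + S) (y(S) = -2 + 1/((S + 79)/(S + S)) = -2 + 1/((79 + S)/((2*S))) = -2 + 1/((79 + S)*(1/(2*S))) = -2 + 1/((79 + S)/(2*S)) = -2 + 2*S/(79 + S))
y(-136) - H = -158/(79 - 136) - 1*0 = -158/(-57) + 0 = -158*(-1/57) + 0 = 158/57 + 0 = 158/57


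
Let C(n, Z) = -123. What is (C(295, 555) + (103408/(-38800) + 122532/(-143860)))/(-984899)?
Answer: 2206837439/17179617879475 ≈ 0.00012846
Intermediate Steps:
(C(295, 555) + (103408/(-38800) + 122532/(-143860)))/(-984899) = (-123 + (103408/(-38800) + 122532/(-143860)))/(-984899) = (-123 + (103408*(-1/38800) + 122532*(-1/143860)))*(-1/984899) = (-123 + (-6463/2425 - 30633/35965))*(-1/984899) = (-123 - 61345364/17443025)*(-1/984899) = -2206837439/17443025*(-1/984899) = 2206837439/17179617879475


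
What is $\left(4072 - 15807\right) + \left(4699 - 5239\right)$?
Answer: $-12275$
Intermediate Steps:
$\left(4072 - 15807\right) + \left(4699 - 5239\right) = -11735 - 540 = -12275$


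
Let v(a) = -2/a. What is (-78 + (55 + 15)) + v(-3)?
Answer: -22/3 ≈ -7.3333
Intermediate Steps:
(-78 + (55 + 15)) + v(-3) = (-78 + (55 + 15)) - 2/(-3) = (-78 + 70) - 2*(-1/3) = -8 + 2/3 = -22/3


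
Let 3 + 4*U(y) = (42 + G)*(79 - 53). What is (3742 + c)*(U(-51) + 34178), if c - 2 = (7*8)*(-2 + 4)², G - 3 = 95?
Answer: 139226208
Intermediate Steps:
G = 98 (G = 3 + 95 = 98)
U(y) = 3637/4 (U(y) = -¾ + ((42 + 98)*(79 - 53))/4 = -¾ + (140*26)/4 = -¾ + (¼)*3640 = -¾ + 910 = 3637/4)
c = 226 (c = 2 + (7*8)*(-2 + 4)² = 2 + 56*2² = 2 + 56*4 = 2 + 224 = 226)
(3742 + c)*(U(-51) + 34178) = (3742 + 226)*(3637/4 + 34178) = 3968*(140349/4) = 139226208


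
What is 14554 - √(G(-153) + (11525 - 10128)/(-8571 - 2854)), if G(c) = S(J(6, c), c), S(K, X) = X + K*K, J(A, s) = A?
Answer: 14554 - I*√611521754/2285 ≈ 14554.0 - 10.822*I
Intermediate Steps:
S(K, X) = X + K²
G(c) = 36 + c (G(c) = c + 6² = c + 36 = 36 + c)
14554 - √(G(-153) + (11525 - 10128)/(-8571 - 2854)) = 14554 - √((36 - 153) + (11525 - 10128)/(-8571 - 2854)) = 14554 - √(-117 + 1397/(-11425)) = 14554 - √(-117 + 1397*(-1/11425)) = 14554 - √(-117 - 1397/11425) = 14554 - √(-1338122/11425) = 14554 - I*√611521754/2285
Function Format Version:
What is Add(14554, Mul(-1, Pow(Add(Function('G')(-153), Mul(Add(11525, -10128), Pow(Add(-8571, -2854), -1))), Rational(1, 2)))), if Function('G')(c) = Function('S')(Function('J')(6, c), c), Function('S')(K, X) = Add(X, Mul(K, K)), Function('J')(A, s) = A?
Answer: Add(14554, Mul(Rational(-1, 2285), I, Pow(611521754, Rational(1, 2)))) ≈ Add(14554., Mul(-10.822, I))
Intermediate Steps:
Function('S')(K, X) = Add(X, Pow(K, 2))
Function('G')(c) = Add(36, c) (Function('G')(c) = Add(c, Pow(6, 2)) = Add(c, 36) = Add(36, c))
Add(14554, Mul(-1, Pow(Add(Function('G')(-153), Mul(Add(11525, -10128), Pow(Add(-8571, -2854), -1))), Rational(1, 2)))) = Add(14554, Mul(-1, Pow(Add(Add(36, -153), Mul(Add(11525, -10128), Pow(Add(-8571, -2854), -1))), Rational(1, 2)))) = Add(14554, Mul(-1, Pow(Add(-117, Mul(1397, Pow(-11425, -1))), Rational(1, 2)))) = Add(14554, Mul(-1, Pow(Add(-117, Mul(1397, Rational(-1, 11425))), Rational(1, 2)))) = Add(14554, Mul(-1, Pow(Add(-117, Rational(-1397, 11425)), Rational(1, 2)))) = Add(14554, Mul(-1, Pow(Rational(-1338122, 11425), Rational(1, 2)))) = Add(14554, Mul(-1, Mul(Rational(1, 2285), I, Pow(611521754, Rational(1, 2))))) = Add(14554, Mul(Rational(-1, 2285), I, Pow(611521754, Rational(1, 2))))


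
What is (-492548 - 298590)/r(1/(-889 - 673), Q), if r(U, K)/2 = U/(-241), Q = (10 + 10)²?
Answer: -148908785498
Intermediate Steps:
Q = 400 (Q = 20² = 400)
r(U, K) = -2*U/241 (r(U, K) = 2*(U/(-241)) = 2*(U*(-1/241)) = 2*(-U/241) = -2*U/241)
(-492548 - 298590)/r(1/(-889 - 673), Q) = (-492548 - 298590)/((-2/(241*(-889 - 673)))) = -791138/((-2/241/(-1562))) = -791138/((-2/241*(-1/1562))) = -791138/1/188221 = -791138*188221 = -148908785498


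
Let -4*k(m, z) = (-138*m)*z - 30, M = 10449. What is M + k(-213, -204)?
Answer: 3019101/2 ≈ 1.5096e+6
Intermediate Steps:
k(m, z) = 15/2 + 69*m*z/2 (k(m, z) = -((-138*m)*z - 30)/4 = -(-138*m*z - 30)/4 = -(-30 - 138*m*z)/4 = 15/2 + 69*m*z/2)
M + k(-213, -204) = 10449 + (15/2 + (69/2)*(-213)*(-204)) = 10449 + (15/2 + 1499094) = 10449 + 2998203/2 = 3019101/2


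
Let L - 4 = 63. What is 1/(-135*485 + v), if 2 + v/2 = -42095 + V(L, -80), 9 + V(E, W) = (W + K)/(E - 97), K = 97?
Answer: -15/2245322 ≈ -6.6806e-6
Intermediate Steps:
L = 67 (L = 4 + 63 = 67)
V(E, W) = -9 + (97 + W)/(-97 + E) (V(E, W) = -9 + (W + 97)/(E - 97) = -9 + (97 + W)/(-97 + E))
v = -1263197/15 (v = -4 + 2*(-42095 + (970 - 80 - 9*67)/(-97 + 67)) = -4 + 2*(-42095 + (970 - 80 - 603)/(-30)) = -4 + 2*(-42095 - 1/30*287) = -4 + 2*(-42095 - 287/30) = -4 + 2*(-1263137/30) = -4 - 1263137/15 = -1263197/15 ≈ -84213.)
1/(-135*485 + v) = 1/(-135*485 - 1263197/15) = 1/(-65475 - 1263197/15) = 1/(-2245322/15) = -15/2245322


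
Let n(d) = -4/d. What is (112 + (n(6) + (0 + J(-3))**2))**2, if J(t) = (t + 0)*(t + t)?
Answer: 1705636/9 ≈ 1.8952e+5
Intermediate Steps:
J(t) = 2*t**2 (J(t) = t*(2*t) = 2*t**2)
(112 + (n(6) + (0 + J(-3))**2))**2 = (112 + (-4/6 + (0 + 2*(-3)**2)**2))**2 = (112 + (-4*1/6 + (0 + 2*9)**2))**2 = (112 + (-2/3 + (0 + 18)**2))**2 = (112 + (-2/3 + 18**2))**2 = (112 + (-2/3 + 324))**2 = (112 + 970/3)**2 = (1306/3)**2 = 1705636/9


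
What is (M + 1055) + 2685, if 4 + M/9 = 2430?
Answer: 25574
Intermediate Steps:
M = 21834 (M = -36 + 9*2430 = -36 + 21870 = 21834)
(M + 1055) + 2685 = (21834 + 1055) + 2685 = 22889 + 2685 = 25574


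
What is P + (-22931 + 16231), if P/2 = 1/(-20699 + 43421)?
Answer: -76118699/11361 ≈ -6700.0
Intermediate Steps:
P = 1/11361 (P = 2/(-20699 + 43421) = 2/22722 = 2*(1/22722) = 1/11361 ≈ 8.8020e-5)
P + (-22931 + 16231) = 1/11361 + (-22931 + 16231) = 1/11361 - 6700 = -76118699/11361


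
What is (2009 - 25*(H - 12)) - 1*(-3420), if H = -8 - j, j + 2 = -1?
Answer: 5854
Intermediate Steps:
j = -3 (j = -2 - 1 = -3)
H = -5 (H = -8 - 1*(-3) = -8 + 3 = -5)
(2009 - 25*(H - 12)) - 1*(-3420) = (2009 - 25*(-5 - 12)) - 1*(-3420) = (2009 - 25*(-17)) + 3420 = (2009 + 425) + 3420 = 2434 + 3420 = 5854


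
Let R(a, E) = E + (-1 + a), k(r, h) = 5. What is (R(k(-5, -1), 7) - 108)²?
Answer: 9409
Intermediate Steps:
R(a, E) = -1 + E + a
(R(k(-5, -1), 7) - 108)² = ((-1 + 7 + 5) - 108)² = (11 - 108)² = (-97)² = 9409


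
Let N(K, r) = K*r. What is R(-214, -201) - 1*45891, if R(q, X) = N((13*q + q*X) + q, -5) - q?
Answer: -245767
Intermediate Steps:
R(q, X) = -71*q - 5*X*q (R(q, X) = ((13*q + q*X) + q)*(-5) - q = ((13*q + X*q) + q)*(-5) - q = (14*q + X*q)*(-5) - q = (-70*q - 5*X*q) - q = -71*q - 5*X*q)
R(-214, -201) - 1*45891 = -214*(-71 - 5*(-201)) - 1*45891 = -214*(-71 + 1005) - 45891 = -214*934 - 45891 = -199876 - 45891 = -245767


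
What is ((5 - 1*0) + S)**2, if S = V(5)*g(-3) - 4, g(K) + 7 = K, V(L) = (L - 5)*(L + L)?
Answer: 1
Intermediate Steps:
V(L) = 2*L*(-5 + L) (V(L) = (-5 + L)*(2*L) = 2*L*(-5 + L))
g(K) = -7 + K
S = -4 (S = (2*5*(-5 + 5))*(-7 - 3) - 4 = (2*5*0)*(-10) - 4 = 0*(-10) - 4 = 0 - 4 = -4)
((5 - 1*0) + S)**2 = ((5 - 1*0) - 4)**2 = ((5 + 0) - 4)**2 = (5 - 4)**2 = 1**2 = 1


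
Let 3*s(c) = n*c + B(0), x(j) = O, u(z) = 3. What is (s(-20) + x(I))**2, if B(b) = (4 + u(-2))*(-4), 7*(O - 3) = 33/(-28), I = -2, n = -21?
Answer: 6161779009/345744 ≈ 17822.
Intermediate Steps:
O = 555/196 (O = 3 + (33/(-28))/7 = 3 + (33*(-1/28))/7 = 3 + (1/7)*(-33/28) = 3 - 33/196 = 555/196 ≈ 2.8316)
x(j) = 555/196
B(b) = -28 (B(b) = (4 + 3)*(-4) = 7*(-4) = -28)
s(c) = -28/3 - 7*c (s(c) = (-21*c - 28)/3 = (-28 - 21*c)/3 = -28/3 - 7*c)
(s(-20) + x(I))**2 = ((-28/3 - 7*(-20)) + 555/196)**2 = ((-28/3 + 140) + 555/196)**2 = (392/3 + 555/196)**2 = (78497/588)**2 = 6161779009/345744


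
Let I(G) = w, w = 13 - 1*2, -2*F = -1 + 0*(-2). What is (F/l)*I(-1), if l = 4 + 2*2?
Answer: 11/16 ≈ 0.68750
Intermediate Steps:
F = 1/2 (F = -(-1 + 0*(-2))/2 = -(-1 + 0)/2 = -1/2*(-1) = 1/2 ≈ 0.50000)
l = 8 (l = 4 + 4 = 8)
w = 11 (w = 13 - 2 = 11)
I(G) = 11
(F/l)*I(-1) = ((1/2)/8)*11 = ((1/2)*(1/8))*11 = (1/16)*11 = 11/16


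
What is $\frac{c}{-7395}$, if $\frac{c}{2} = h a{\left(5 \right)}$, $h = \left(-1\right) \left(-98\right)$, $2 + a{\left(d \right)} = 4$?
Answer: $- \frac{392}{7395} \approx -0.053009$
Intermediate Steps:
$a{\left(d \right)} = 2$ ($a{\left(d \right)} = -2 + 4 = 2$)
$h = 98$
$c = 392$ ($c = 2 \cdot 98 \cdot 2 = 2 \cdot 196 = 392$)
$\frac{c}{-7395} = \frac{392}{-7395} = 392 \left(- \frac{1}{7395}\right) = - \frac{392}{7395}$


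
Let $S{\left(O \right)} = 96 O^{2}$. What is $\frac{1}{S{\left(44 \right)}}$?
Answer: $\frac{1}{185856} \approx 5.3805 \cdot 10^{-6}$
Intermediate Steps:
$\frac{1}{S{\left(44 \right)}} = \frac{1}{96 \cdot 44^{2}} = \frac{1}{96 \cdot 1936} = \frac{1}{185856}$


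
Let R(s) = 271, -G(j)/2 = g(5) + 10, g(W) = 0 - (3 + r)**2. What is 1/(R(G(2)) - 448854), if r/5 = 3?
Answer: -1/448583 ≈ -2.2292e-6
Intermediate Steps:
r = 15 (r = 5*3 = 15)
g(W) = -324 (g(W) = 0 - (3 + 15)**2 = 0 - 1*18**2 = 0 - 1*324 = 0 - 324 = -324)
G(j) = 628 (G(j) = -2*(-324 + 10) = -2*(-314) = 628)
1/(R(G(2)) - 448854) = 1/(271 - 448854) = 1/(-448583) = -1/448583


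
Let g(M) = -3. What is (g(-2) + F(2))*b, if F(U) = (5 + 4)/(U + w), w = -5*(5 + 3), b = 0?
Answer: 0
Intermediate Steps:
w = -40 (w = -5*8 = -40)
F(U) = 9/(-40 + U) (F(U) = (5 + 4)/(U - 40) = 9/(-40 + U))
(g(-2) + F(2))*b = (-3 + 9/(-40 + 2))*0 = (-3 + 9/(-38))*0 = (-3 + 9*(-1/38))*0 = (-3 - 9/38)*0 = -123/38*0 = 0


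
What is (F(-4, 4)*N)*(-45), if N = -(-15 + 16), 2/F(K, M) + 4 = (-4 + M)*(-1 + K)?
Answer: -45/2 ≈ -22.500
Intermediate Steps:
F(K, M) = 2/(-4 + (-1 + K)*(-4 + M)) (F(K, M) = 2/(-4 + (-4 + M)*(-1 + K)) = 2/(-4 + (-1 + K)*(-4 + M)))
N = -1 (N = -1*1 = -1)
(F(-4, 4)*N)*(-45) = ((2/(-1*4 - 4*(-4) - 4*4))*(-1))*(-45) = ((2/(-4 + 16 - 16))*(-1))*(-45) = ((2/(-4))*(-1))*(-45) = ((2*(-¼))*(-1))*(-45) = -½*(-1)*(-45) = (½)*(-45) = -45/2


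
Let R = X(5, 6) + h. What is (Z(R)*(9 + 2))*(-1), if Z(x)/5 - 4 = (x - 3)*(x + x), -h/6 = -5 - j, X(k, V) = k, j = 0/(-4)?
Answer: -123420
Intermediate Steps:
j = 0 (j = 0*(-¼) = 0)
h = 30 (h = -6*(-5 - 1*0) = -6*(-5 + 0) = -6*(-5) = 30)
R = 35 (R = 5 + 30 = 35)
Z(x) = 20 + 10*x*(-3 + x) (Z(x) = 20 + 5*((x - 3)*(x + x)) = 20 + 5*((-3 + x)*(2*x)) = 20 + 5*(2*x*(-3 + x)) = 20 + 10*x*(-3 + x))
(Z(R)*(9 + 2))*(-1) = ((20 - 30*35 + 10*35²)*(9 + 2))*(-1) = ((20 - 1050 + 10*1225)*11)*(-1) = ((20 - 1050 + 12250)*11)*(-1) = (11220*11)*(-1) = 123420*(-1) = -123420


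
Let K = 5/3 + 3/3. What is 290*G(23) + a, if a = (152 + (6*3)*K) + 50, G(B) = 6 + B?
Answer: 8660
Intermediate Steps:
K = 8/3 (K = 5*(1/3) + 3*(1/3) = 5/3 + 1 = 8/3 ≈ 2.6667)
a = 250 (a = (152 + (6*3)*(8/3)) + 50 = (152 + 18*(8/3)) + 50 = (152 + 48) + 50 = 200 + 50 = 250)
290*G(23) + a = 290*(6 + 23) + 250 = 290*29 + 250 = 8410 + 250 = 8660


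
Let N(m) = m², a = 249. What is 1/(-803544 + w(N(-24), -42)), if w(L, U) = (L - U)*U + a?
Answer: -1/829251 ≈ -1.2059e-6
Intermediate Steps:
w(L, U) = 249 + U*(L - U) (w(L, U) = (L - U)*U + 249 = U*(L - U) + 249 = 249 + U*(L - U))
1/(-803544 + w(N(-24), -42)) = 1/(-803544 + (249 - 1*(-42)² + (-24)²*(-42))) = 1/(-803544 + (249 - 1*1764 + 576*(-42))) = 1/(-803544 + (249 - 1764 - 24192)) = 1/(-803544 - 25707) = 1/(-829251) = -1/829251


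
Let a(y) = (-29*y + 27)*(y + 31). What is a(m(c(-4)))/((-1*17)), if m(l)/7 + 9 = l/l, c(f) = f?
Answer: 41275/17 ≈ 2427.9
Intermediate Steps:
m(l) = -56 (m(l) = -63 + 7*(l/l) = -63 + 7*1 = -63 + 7 = -56)
a(y) = (27 - 29*y)*(31 + y)
a(m(c(-4)))/((-1*17)) = (837 - 872*(-56) - 29*(-56)²)/((-1*17)) = (837 + 48832 - 29*3136)/(-17) = (837 + 48832 - 90944)*(-1/17) = -41275*(-1/17) = 41275/17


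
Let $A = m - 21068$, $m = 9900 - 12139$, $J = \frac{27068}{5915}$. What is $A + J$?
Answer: $- \frac{137833837}{5915} \approx -23302.0$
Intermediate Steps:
$J = \frac{27068}{5915}$ ($J = 27068 \cdot \frac{1}{5915} = \frac{27068}{5915} \approx 4.5762$)
$m = -2239$
$A = -23307$ ($A = -2239 - 21068 = -23307$)
$A + J = -23307 + \frac{27068}{5915} = - \frac{137833837}{5915}$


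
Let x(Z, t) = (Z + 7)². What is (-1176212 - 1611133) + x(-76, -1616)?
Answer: -2782584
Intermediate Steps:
x(Z, t) = (7 + Z)²
(-1176212 - 1611133) + x(-76, -1616) = (-1176212 - 1611133) + (7 - 76)² = -2787345 + (-69)² = -2787345 + 4761 = -2782584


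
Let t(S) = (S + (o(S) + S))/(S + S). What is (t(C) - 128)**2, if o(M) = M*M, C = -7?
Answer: 68121/4 ≈ 17030.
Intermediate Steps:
o(M) = M**2
t(S) = (S**2 + 2*S)/(2*S) (t(S) = (S + (S**2 + S))/(S + S) = (S + (S + S**2))/((2*S)) = (S**2 + 2*S)*(1/(2*S)) = (S**2 + 2*S)/(2*S))
(t(C) - 128)**2 = ((1 + (1/2)*(-7)) - 128)**2 = ((1 - 7/2) - 128)**2 = (-5/2 - 128)**2 = (-261/2)**2 = 68121/4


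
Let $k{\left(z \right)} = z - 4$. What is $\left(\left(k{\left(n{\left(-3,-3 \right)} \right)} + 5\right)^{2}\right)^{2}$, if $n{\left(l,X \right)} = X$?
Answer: $16$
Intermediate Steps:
$k{\left(z \right)} = -4 + z$
$\left(\left(k{\left(n{\left(-3,-3 \right)} \right)} + 5\right)^{2}\right)^{2} = \left(\left(\left(-4 - 3\right) + 5\right)^{2}\right)^{2} = \left(\left(-7 + 5\right)^{2}\right)^{2} = \left(\left(-2\right)^{2}\right)^{2} = 4^{2} = 16$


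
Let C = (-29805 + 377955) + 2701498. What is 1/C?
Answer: 1/3049648 ≈ 3.2791e-7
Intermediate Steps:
C = 3049648 (C = 348150 + 2701498 = 3049648)
1/C = 1/3049648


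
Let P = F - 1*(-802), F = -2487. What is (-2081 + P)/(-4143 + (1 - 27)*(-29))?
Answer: 3766/3389 ≈ 1.1112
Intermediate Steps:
P = -1685 (P = -2487 - 1*(-802) = -2487 + 802 = -1685)
(-2081 + P)/(-4143 + (1 - 27)*(-29)) = (-2081 - 1685)/(-4143 + (1 - 27)*(-29)) = -3766/(-4143 - 26*(-29)) = -3766/(-4143 + 754) = -3766/(-3389) = -3766*(-1/3389) = 3766/3389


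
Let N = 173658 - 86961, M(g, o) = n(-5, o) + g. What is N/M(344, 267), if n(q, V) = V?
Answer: 6669/47 ≈ 141.89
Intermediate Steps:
M(g, o) = g + o (M(g, o) = o + g = g + o)
N = 86697
N/M(344, 267) = 86697/(344 + 267) = 86697/611 = 86697*(1/611) = 6669/47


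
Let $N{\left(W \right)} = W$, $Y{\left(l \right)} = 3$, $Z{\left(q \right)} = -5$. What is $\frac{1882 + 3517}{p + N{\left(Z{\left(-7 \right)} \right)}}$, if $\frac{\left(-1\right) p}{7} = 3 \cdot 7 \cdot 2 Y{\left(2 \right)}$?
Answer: $- \frac{5399}{887} \approx -6.0868$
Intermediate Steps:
$p = -882$ ($p = - 7 \cdot 3 \cdot 7 \cdot 2 \cdot 3 = - 7 \cdot 21 \cdot 2 \cdot 3 = - 7 \cdot 42 \cdot 3 = \left(-7\right) 126 = -882$)
$\frac{1882 + 3517}{p + N{\left(Z{\left(-7 \right)} \right)}} = \frac{1882 + 3517}{-882 - 5} = \frac{5399}{-887} = 5399 \left(- \frac{1}{887}\right) = - \frac{5399}{887}$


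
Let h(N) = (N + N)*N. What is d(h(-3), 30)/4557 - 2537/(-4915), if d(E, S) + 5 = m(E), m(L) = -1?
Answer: 3843873/7465885 ≈ 0.51486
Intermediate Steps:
h(N) = 2*N² (h(N) = (2*N)*N = 2*N²)
d(E, S) = -6 (d(E, S) = -5 - 1 = -6)
d(h(-3), 30)/4557 - 2537/(-4915) = -6/4557 - 2537/(-4915) = -6*1/4557 - 2537*(-1/4915) = -2/1519 + 2537/4915 = 3843873/7465885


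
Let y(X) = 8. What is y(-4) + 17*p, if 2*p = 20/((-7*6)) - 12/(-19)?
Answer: 3719/399 ≈ 9.3208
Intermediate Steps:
p = 31/399 (p = (20/((-7*6)) - 12/(-19))/2 = (20/(-42) - 12*(-1/19))/2 = (20*(-1/42) + 12/19)/2 = (-10/21 + 12/19)/2 = (½)*(62/399) = 31/399 ≈ 0.077694)
y(-4) + 17*p = 8 + 17*(31/399) = 8 + 527/399 = 3719/399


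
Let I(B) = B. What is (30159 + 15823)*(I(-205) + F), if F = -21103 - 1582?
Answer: -1052527980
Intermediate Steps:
F = -22685
(30159 + 15823)*(I(-205) + F) = (30159 + 15823)*(-205 - 22685) = 45982*(-22890) = -1052527980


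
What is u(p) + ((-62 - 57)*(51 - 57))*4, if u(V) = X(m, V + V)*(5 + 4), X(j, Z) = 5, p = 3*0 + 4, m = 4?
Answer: 2901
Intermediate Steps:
p = 4 (p = 0 + 4 = 4)
u(V) = 45 (u(V) = 5*(5 + 4) = 5*9 = 45)
u(p) + ((-62 - 57)*(51 - 57))*4 = 45 + ((-62 - 57)*(51 - 57))*4 = 45 - 119*(-6)*4 = 45 + 714*4 = 45 + 2856 = 2901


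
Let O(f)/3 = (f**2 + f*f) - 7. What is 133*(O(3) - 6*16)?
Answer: -8379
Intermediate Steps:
O(f) = -21 + 6*f**2 (O(f) = 3*((f**2 + f*f) - 7) = 3*((f**2 + f**2) - 7) = 3*(2*f**2 - 7) = 3*(-7 + 2*f**2) = -21 + 6*f**2)
133*(O(3) - 6*16) = 133*((-21 + 6*3**2) - 6*16) = 133*((-21 + 6*9) - 96) = 133*((-21 + 54) - 96) = 133*(33 - 96) = 133*(-63) = -8379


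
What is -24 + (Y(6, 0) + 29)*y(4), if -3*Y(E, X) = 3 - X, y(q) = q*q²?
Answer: 1768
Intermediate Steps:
y(q) = q³
Y(E, X) = -1 + X/3 (Y(E, X) = -(3 - X)/3 = -1 + X/3)
-24 + (Y(6, 0) + 29)*y(4) = -24 + ((-1 + (⅓)*0) + 29)*4³ = -24 + ((-1 + 0) + 29)*64 = -24 + (-1 + 29)*64 = -24 + 28*64 = -24 + 1792 = 1768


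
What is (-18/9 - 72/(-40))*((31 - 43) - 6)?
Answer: 18/5 ≈ 3.6000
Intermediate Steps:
(-18/9 - 72/(-40))*((31 - 43) - 6) = (-18*⅑ - 72*(-1/40))*(-12 - 6) = (-2 + 9/5)*(-18) = -⅕*(-18) = 18/5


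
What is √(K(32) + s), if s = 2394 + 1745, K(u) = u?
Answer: √4171 ≈ 64.583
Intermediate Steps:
s = 4139
√(K(32) + s) = √(32 + 4139) = √4171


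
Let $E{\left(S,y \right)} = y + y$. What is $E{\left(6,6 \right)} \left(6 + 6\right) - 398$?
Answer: $-254$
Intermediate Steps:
$E{\left(S,y \right)} = 2 y$
$E{\left(6,6 \right)} \left(6 + 6\right) - 398 = 2 \cdot 6 \left(6 + 6\right) - 398 = 12 \cdot 12 - 398 = 144 - 398 = -254$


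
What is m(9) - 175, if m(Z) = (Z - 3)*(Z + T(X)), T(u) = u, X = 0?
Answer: -121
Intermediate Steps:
m(Z) = Z*(-3 + Z) (m(Z) = (Z - 3)*(Z + 0) = (-3 + Z)*Z = Z*(-3 + Z))
m(9) - 175 = 9*(-3 + 9) - 175 = 9*6 - 175 = 54 - 175 = -121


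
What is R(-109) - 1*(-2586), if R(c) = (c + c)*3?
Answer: 1932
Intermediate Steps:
R(c) = 6*c (R(c) = (2*c)*3 = 6*c)
R(-109) - 1*(-2586) = 6*(-109) - 1*(-2586) = -654 + 2586 = 1932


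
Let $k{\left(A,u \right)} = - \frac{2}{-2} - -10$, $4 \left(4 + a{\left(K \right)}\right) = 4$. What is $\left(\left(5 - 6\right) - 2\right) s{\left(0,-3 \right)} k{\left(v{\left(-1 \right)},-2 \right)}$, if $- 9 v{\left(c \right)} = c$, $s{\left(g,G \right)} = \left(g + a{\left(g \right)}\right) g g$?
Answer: $0$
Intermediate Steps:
$a{\left(K \right)} = -3$ ($a{\left(K \right)} = -4 + \frac{1}{4} \cdot 4 = -4 + 1 = -3$)
$s{\left(g,G \right)} = g^{2} \left(-3 + g\right)$ ($s{\left(g,G \right)} = \left(g - 3\right) g g = \left(-3 + g\right) g^{2} = g^{2} \left(-3 + g\right)$)
$v{\left(c \right)} = - \frac{c}{9}$
$k{\left(A,u \right)} = 11$ ($k{\left(A,u \right)} = \left(-2\right) \left(- \frac{1}{2}\right) + 10 = 1 + 10 = 11$)
$\left(\left(5 - 6\right) - 2\right) s{\left(0,-3 \right)} k{\left(v{\left(-1 \right)},-2 \right)} = \left(\left(5 - 6\right) - 2\right) 0^{2} \left(-3 + 0\right) 11 = \left(-1 - 2\right) 0 \left(-3\right) 11 = \left(-3\right) 0 \cdot 11 = 0 \cdot 11 = 0$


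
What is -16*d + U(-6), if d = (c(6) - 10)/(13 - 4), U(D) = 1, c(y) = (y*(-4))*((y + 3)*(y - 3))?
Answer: 10537/9 ≈ 1170.8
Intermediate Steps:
c(y) = -4*y*(-3 + y)*(3 + y) (c(y) = (-4*y)*((3 + y)*(-3 + y)) = (-4*y)*((-3 + y)*(3 + y)) = -4*y*(-3 + y)*(3 + y))
d = -658/9 (d = (4*6*(9 - 1*6²) - 10)/(13 - 4) = (4*6*(9 - 1*36) - 10)/9 = (4*6*(9 - 36) - 10)*(⅑) = (4*6*(-27) - 10)*(⅑) = (-648 - 10)*(⅑) = -658*⅑ = -658/9 ≈ -73.111)
-16*d + U(-6) = -16*(-658/9) + 1 = 10528/9 + 1 = 10537/9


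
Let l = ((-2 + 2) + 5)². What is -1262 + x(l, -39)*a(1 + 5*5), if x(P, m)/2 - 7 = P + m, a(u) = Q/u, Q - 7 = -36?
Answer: -16203/13 ≈ -1246.4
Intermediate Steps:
Q = -29 (Q = 7 - 36 = -29)
l = 25 (l = (0 + 5)² = 5² = 25)
a(u) = -29/u
x(P, m) = 14 + 2*P + 2*m (x(P, m) = 14 + 2*(P + m) = 14 + (2*P + 2*m) = 14 + 2*P + 2*m)
-1262 + x(l, -39)*a(1 + 5*5) = -1262 + (14 + 2*25 + 2*(-39))*(-29/(1 + 5*5)) = -1262 + (14 + 50 - 78)*(-29/(1 + 25)) = -1262 - (-406)/26 = -1262 - 14*(-29/26) = -1262 + 203/13 = -16203/13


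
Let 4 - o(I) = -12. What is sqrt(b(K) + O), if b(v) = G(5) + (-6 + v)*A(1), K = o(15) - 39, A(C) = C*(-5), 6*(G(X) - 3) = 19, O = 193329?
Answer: sqrt(6965286)/6 ≈ 439.86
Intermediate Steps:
G(X) = 37/6 (G(X) = 3 + (1/6)*19 = 3 + 19/6 = 37/6)
o(I) = 16 (o(I) = 4 - 1*(-12) = 4 + 12 = 16)
A(C) = -5*C
K = -23 (K = 16 - 39 = -23)
b(v) = 217/6 - 5*v (b(v) = 37/6 + (-6 + v)*(-5*1) = 37/6 + (-6 + v)*(-5) = 37/6 + (30 - 5*v) = 217/6 - 5*v)
sqrt(b(K) + O) = sqrt((217/6 - 5*(-23)) + 193329) = sqrt((217/6 + 115) + 193329) = sqrt(907/6 + 193329) = sqrt(1160881/6) = sqrt(6965286)/6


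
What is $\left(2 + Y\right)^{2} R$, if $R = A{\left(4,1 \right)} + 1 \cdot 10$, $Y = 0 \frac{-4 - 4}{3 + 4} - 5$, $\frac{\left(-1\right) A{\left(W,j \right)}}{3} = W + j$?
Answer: $-45$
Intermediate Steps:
$A{\left(W,j \right)} = - 3 W - 3 j$ ($A{\left(W,j \right)} = - 3 \left(W + j\right) = - 3 W - 3 j$)
$Y = -5$ ($Y = 0 \left(- \frac{8}{7}\right) - 5 = 0 - 5 = -5$)
$R = -5$ ($R = \left(\left(-3\right) 4 - 3\right) + 1 \cdot 10 = \left(-12 - 3\right) + 10 = -15 + 10 = -5$)
$\left(2 + Y\right)^{2} R = \left(2 - 5\right)^{2} \left(-5\right) = \left(-3\right)^{2} \left(-5\right) = 9 \left(-5\right) = -45$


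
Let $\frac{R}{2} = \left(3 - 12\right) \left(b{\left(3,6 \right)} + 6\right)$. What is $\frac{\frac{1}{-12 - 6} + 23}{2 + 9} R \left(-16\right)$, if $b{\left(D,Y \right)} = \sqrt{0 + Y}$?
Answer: $\frac{39648}{11} + \frac{6608 \sqrt{6}}{11} \approx 5075.8$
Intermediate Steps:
$b{\left(D,Y \right)} = \sqrt{Y}$
$R = -108 - 18 \sqrt{6}$ ($R = 2 \left(3 - 12\right) \left(\sqrt{6} + 6\right) = 2 \left(- 9 \left(6 + \sqrt{6}\right)\right) = 2 \left(-54 - 9 \sqrt{6}\right) = -108 - 18 \sqrt{6} \approx -152.09$)
$\frac{\frac{1}{-12 - 6} + 23}{2 + 9} R \left(-16\right) = \frac{\frac{1}{-12 - 6} + 23}{2 + 9} \left(-108 - 18 \sqrt{6}\right) \left(-16\right) = \frac{\frac{1}{-18} + 23}{11} \left(-108 - 18 \sqrt{6}\right) \left(-16\right) = \left(- \frac{1}{18} + 23\right) \frac{1}{11} \left(-108 - 18 \sqrt{6}\right) \left(-16\right) = \frac{413}{18} \cdot \frac{1}{11} \left(-108 - 18 \sqrt{6}\right) \left(-16\right) = \frac{413 \left(-108 - 18 \sqrt{6}\right)}{198} \left(-16\right) = \left(- \frac{2478}{11} - \frac{413 \sqrt{6}}{11}\right) \left(-16\right) = \frac{39648}{11} + \frac{6608 \sqrt{6}}{11}$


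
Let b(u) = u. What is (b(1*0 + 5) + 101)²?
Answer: 11236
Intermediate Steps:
(b(1*0 + 5) + 101)² = ((1*0 + 5) + 101)² = ((0 + 5) + 101)² = (5 + 101)² = 106² = 11236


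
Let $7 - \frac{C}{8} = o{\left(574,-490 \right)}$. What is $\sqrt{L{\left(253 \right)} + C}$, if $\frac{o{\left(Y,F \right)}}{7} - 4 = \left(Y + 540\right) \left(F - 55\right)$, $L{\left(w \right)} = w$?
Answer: $\sqrt{33999365} \approx 5830.9$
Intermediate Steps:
$o{\left(Y,F \right)} = 28 + 7 \left(-55 + F\right) \left(540 + Y\right)$ ($o{\left(Y,F \right)} = 28 + 7 \left(Y + 540\right) \left(F - 55\right) = 28 + 7 \left(540 + Y\right) \left(-55 + F\right) = 28 + 7 \left(-55 + F\right) \left(540 + Y\right)$)
$C = 33999112$ ($C = 56 - 8 \left(-207872 - 220990 + 3780 \left(-490\right) + 7 \left(-490\right) 574\right) = 56 - 8 \left(-207872 - 220990 - 1852200 - 1968820\right) = 56 - -33999056 = 56 + 33999056 = 33999112$)
$\sqrt{L{\left(253 \right)} + C} = \sqrt{253 + 33999112} = \sqrt{33999365}$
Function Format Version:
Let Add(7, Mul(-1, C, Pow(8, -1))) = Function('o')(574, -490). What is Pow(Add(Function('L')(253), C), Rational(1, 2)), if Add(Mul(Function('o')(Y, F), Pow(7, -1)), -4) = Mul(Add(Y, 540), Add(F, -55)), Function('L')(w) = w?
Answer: Pow(33999365, Rational(1, 2)) ≈ 5830.9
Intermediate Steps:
Function('o')(Y, F) = Add(28, Mul(7, Add(-55, F), Add(540, Y))) (Function('o')(Y, F) = Add(28, Mul(7, Mul(Add(Y, 540), Add(F, -55)))) = Add(28, Mul(7, Mul(Add(540, Y), Add(-55, F)))) = Add(28, Mul(7, Mul(Add(-55, F), Add(540, Y)))) = Add(28, Mul(7, Add(-55, F), Add(540, Y))))
C = 33999112 (C = Add(56, Mul(-8, Add(-207872, Mul(-385, 574), Mul(3780, -490), Mul(7, -490, 574)))) = Add(56, Mul(-8, Add(-207872, -220990, -1852200, -1968820))) = Add(56, Mul(-8, -4249882)) = Add(56, 33999056) = 33999112)
Pow(Add(Function('L')(253), C), Rational(1, 2)) = Pow(Add(253, 33999112), Rational(1, 2)) = Pow(33999365, Rational(1, 2))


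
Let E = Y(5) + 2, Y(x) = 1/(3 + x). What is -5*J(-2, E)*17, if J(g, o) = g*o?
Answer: 1445/4 ≈ 361.25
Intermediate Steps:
E = 17/8 (E = 1/(3 + 5) + 2 = 1/8 + 2 = 17/8 ≈ 2.1250)
-5*J(-2, E)*17 = -(-10)*17/8*17 = -5*(-17/4)*17 = (85/4)*17 = 1445/4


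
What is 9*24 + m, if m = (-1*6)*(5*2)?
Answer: 156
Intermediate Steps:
m = -60 (m = -6*10 = -60)
9*24 + m = 9*24 - 60 = 216 - 60 = 156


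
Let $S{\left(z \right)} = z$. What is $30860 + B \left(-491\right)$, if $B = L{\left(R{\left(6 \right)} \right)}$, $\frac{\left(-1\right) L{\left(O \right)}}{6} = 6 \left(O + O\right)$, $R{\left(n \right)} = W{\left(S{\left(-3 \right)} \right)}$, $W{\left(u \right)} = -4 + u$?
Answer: $-216604$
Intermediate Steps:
$R{\left(n \right)} = -7$ ($R{\left(n \right)} = -4 - 3 = -7$)
$L{\left(O \right)} = - 72 O$ ($L{\left(O \right)} = - 6 \cdot 6 \left(O + O\right) = - 6 \cdot 6 \cdot 2 O = - 6 \cdot 12 O = - 72 O$)
$B = 504$ ($B = \left(-72\right) \left(-7\right) = 504$)
$30860 + B \left(-491\right) = 30860 + 504 \left(-491\right) = 30860 - 247464 = -216604$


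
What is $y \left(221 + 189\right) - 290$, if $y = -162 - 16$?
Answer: $-73270$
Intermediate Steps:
$y = -178$ ($y = -162 - 16 = -178$)
$y \left(221 + 189\right) - 290 = - 178 \left(221 + 189\right) - 290 = \left(-178\right) 410 - 290 = -72980 - 290 = -73270$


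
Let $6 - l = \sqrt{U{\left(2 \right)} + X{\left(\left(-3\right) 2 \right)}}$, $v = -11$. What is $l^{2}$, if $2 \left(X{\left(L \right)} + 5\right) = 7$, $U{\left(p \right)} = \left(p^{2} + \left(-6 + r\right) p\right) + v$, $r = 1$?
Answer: $\frac{\left(12 - i \sqrt{74}\right)^{2}}{4} \approx 17.5 - 51.614 i$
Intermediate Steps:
$U{\left(p \right)} = -11 + p^{2} - 5 p$ ($U{\left(p \right)} = \left(p^{2} + \left(-6 + 1\right) p\right) - 11 = \left(p^{2} - 5 p\right) - 11 = -11 + p^{2} - 5 p$)
$X{\left(L \right)} = - \frac{3}{2}$ ($X{\left(L \right)} = -5 + \frac{1}{2} \cdot 7 = -5 + \frac{7}{2} = - \frac{3}{2}$)
$l = 6 - \frac{i \sqrt{74}}{2}$ ($l = 6 - \sqrt{\left(-11 + 2^{2} - 10\right) - \frac{3}{2}} = 6 - \sqrt{\left(-11 + 4 - 10\right) - \frac{3}{2}} = 6 - \sqrt{-17 - \frac{3}{2}} = 6 - \sqrt{- \frac{37}{2}} = 6 - \frac{i \sqrt{74}}{2} \approx 6.0 - 4.3012 i$)
$l^{2} = \left(6 - \frac{i \sqrt{74}}{2}\right)^{2}$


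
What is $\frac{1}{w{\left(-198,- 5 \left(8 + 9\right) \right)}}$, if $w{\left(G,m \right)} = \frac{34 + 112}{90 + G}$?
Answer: $- \frac{54}{73} \approx -0.73973$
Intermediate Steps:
$w{\left(G,m \right)} = \frac{146}{90 + G}$
$\frac{1}{w{\left(-198,- 5 \left(8 + 9\right) \right)}} = \frac{1}{146 \frac{1}{90 - 198}} = \frac{1}{146 \frac{1}{-108}} = \frac{1}{146 \left(- \frac{1}{108}\right)} = \frac{1}{- \frac{73}{54}} = - \frac{54}{73}$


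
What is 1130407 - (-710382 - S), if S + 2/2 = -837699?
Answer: 1003089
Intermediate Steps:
S = -837700 (S = -1 - 837699 = -837700)
1130407 - (-710382 - S) = 1130407 - (-710382 - 1*(-837700)) = 1130407 - (-710382 + 837700) = 1130407 - 1*127318 = 1130407 - 127318 = 1003089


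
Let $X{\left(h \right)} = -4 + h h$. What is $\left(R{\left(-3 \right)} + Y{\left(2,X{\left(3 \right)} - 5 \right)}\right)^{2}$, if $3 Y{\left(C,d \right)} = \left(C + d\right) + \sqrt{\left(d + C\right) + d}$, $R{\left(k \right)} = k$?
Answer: $\frac{\left(7 - \sqrt{2}\right)^{2}}{9} \approx 3.4668$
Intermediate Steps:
$X{\left(h \right)} = -4 + h^{2}$
$Y{\left(C,d \right)} = \frac{C}{3} + \frac{d}{3} + \frac{\sqrt{C + 2 d}}{3}$ ($Y{\left(C,d \right)} = \frac{\left(C + d\right) + \sqrt{\left(d + C\right) + d}}{3} = \frac{\left(C + d\right) + \sqrt{\left(C + d\right) + d}}{3} = \frac{\left(C + d\right) + \sqrt{C + 2 d}}{3} = \frac{C + d + \sqrt{C + 2 d}}{3} = \frac{C}{3} + \frac{d}{3} + \frac{\sqrt{C + 2 d}}{3}$)
$\left(R{\left(-3 \right)} + Y{\left(2,X{\left(3 \right)} - 5 \right)}\right)^{2} = \left(-3 + \left(\frac{1}{3} \cdot 2 + \frac{\left(-4 + 3^{2}\right) - 5}{3} + \frac{\sqrt{2 + 2 \left(\left(-4 + 3^{2}\right) - 5\right)}}{3}\right)\right)^{2} = \left(-3 + \left(\frac{2}{3} + \frac{\left(-4 + 9\right) - 5}{3} + \frac{\sqrt{2 + 2 \left(\left(-4 + 9\right) - 5\right)}}{3}\right)\right)^{2} = \left(-3 + \left(\frac{2}{3} + \frac{5 - 5}{3} + \frac{\sqrt{2 + 2 \left(5 - 5\right)}}{3}\right)\right)^{2} = \left(-3 + \left(\frac{2}{3} + \frac{1}{3} \cdot 0 + \frac{\sqrt{2 + 2 \cdot 0}}{3}\right)\right)^{2} = \left(-3 + \left(\frac{2}{3} + 0 + \frac{\sqrt{2 + 0}}{3}\right)\right)^{2} = \left(-3 + \left(\frac{2}{3} + 0 + \frac{\sqrt{2}}{3}\right)\right)^{2} = \left(-3 + \left(\frac{2}{3} + \frac{\sqrt{2}}{3}\right)\right)^{2} = \left(- \frac{7}{3} + \frac{\sqrt{2}}{3}\right)^{2}$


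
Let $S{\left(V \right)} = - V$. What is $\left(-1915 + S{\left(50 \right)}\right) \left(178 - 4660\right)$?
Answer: $8807130$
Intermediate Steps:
$\left(-1915 + S{\left(50 \right)}\right) \left(178 - 4660\right) = \left(-1915 - 50\right) \left(178 - 4660\right) = \left(-1915 - 50\right) \left(-4482\right) = \left(-1965\right) \left(-4482\right) = 8807130$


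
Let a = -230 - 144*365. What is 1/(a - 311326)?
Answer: -1/364116 ≈ -2.7464e-6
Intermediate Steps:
a = -52790 (a = -230 - 52560 = -52790)
1/(a - 311326) = 1/(-52790 - 311326) = 1/(-364116) = -1/364116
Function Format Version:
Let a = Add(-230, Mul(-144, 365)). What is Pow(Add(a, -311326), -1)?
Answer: Rational(-1, 364116) ≈ -2.7464e-6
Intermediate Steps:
a = -52790 (a = Add(-230, -52560) = -52790)
Pow(Add(a, -311326), -1) = Pow(Add(-52790, -311326), -1) = Pow(-364116, -1) = Rational(-1, 364116)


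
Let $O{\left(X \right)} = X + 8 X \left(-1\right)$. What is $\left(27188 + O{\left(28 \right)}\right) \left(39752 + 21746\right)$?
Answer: $1659954016$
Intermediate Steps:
$O{\left(X \right)} = - 7 X$ ($O{\left(X \right)} = X - 8 X = - 7 X$)
$\left(27188 + O{\left(28 \right)}\right) \left(39752 + 21746\right) = \left(27188 - 196\right) \left(39752 + 21746\right) = \left(27188 - 196\right) 61498 = 26992 \cdot 61498 = 1659954016$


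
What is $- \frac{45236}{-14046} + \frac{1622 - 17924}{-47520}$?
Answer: $\frac{6006547}{1685520} \approx 3.5636$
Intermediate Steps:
$- \frac{45236}{-14046} + \frac{1622 - 17924}{-47520} = \left(-45236\right) \left(- \frac{1}{14046}\right) - - \frac{247}{720} = \frac{22618}{7023} + \frac{247}{720} = \frac{6006547}{1685520}$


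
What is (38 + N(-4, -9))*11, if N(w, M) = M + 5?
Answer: 374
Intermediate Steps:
N(w, M) = 5 + M
(38 + N(-4, -9))*11 = (38 + (5 - 9))*11 = (38 - 4)*11 = 34*11 = 374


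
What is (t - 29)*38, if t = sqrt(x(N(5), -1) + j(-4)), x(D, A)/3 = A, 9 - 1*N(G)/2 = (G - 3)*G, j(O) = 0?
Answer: -1102 + 38*I*sqrt(3) ≈ -1102.0 + 65.818*I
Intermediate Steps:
N(G) = 18 - 2*G*(-3 + G) (N(G) = 18 - 2*(G - 3)*G = 18 - 2*(-3 + G)*G = 18 - 2*G*(-3 + G))
x(D, A) = 3*A
t = I*sqrt(3) (t = sqrt(3*(-1) + 0) = sqrt(-3 + 0) = sqrt(-3) = I*sqrt(3) ≈ 1.732*I)
(t - 29)*38 = (I*sqrt(3) - 29)*38 = (-29 + I*sqrt(3))*38 = -1102 + 38*I*sqrt(3)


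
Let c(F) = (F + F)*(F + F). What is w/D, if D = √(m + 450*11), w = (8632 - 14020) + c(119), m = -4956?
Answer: -25628*I*√6/3 ≈ -20925.0*I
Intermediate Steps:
c(F) = 4*F² (c(F) = (2*F)*(2*F) = 4*F²)
w = 51256 (w = (8632 - 14020) + 4*119² = -5388 + 4*14161 = -5388 + 56644 = 51256)
D = I*√6 (D = √(-4956 + 450*11) = √(-4956 + 4950) = √(-6) = I*√6 ≈ 2.4495*I)
w/D = 51256/((I*√6)) = 51256*(-I*√6/6) = -25628*I*√6/3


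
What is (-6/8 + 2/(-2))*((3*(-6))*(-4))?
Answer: -126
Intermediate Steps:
(-6/8 + 2/(-2))*((3*(-6))*(-4)) = (-6*⅛ + 2*(-½))*(-18*(-4)) = (-¾ - 1)*72 = -7/4*72 = -126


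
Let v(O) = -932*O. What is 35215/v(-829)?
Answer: 35215/772628 ≈ 0.045578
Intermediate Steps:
35215/v(-829) = 35215/((-932*(-829))) = 35215/772628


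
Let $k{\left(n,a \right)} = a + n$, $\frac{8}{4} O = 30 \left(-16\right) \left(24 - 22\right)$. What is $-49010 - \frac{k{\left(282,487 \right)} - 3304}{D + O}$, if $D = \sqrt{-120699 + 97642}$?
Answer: $- \frac{12423144370}{253457} - \frac{2535 i \sqrt{23057}}{253457} \approx -49015.0 - 1.5187 i$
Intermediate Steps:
$D = i \sqrt{23057}$ ($D = \sqrt{-23057} = i \sqrt{23057} \approx 151.85 i$)
$O = -480$ ($O = \frac{30 \left(-16\right) \left(24 - 22\right)}{2} = \frac{\left(-480\right) \left(24 - 22\right)}{2} = \frac{\left(-480\right) 2}{2} = \frac{1}{2} \left(-960\right) = -480$)
$-49010 - \frac{k{\left(282,487 \right)} - 3304}{D + O} = -49010 - \frac{\left(487 + 282\right) - 3304}{i \sqrt{23057} - 480} = -49010 - \frac{769 - 3304}{-480 + i \sqrt{23057}} = -49010 - - \frac{2535}{-480 + i \sqrt{23057}} = -49010 + \frac{2535}{-480 + i \sqrt{23057}}$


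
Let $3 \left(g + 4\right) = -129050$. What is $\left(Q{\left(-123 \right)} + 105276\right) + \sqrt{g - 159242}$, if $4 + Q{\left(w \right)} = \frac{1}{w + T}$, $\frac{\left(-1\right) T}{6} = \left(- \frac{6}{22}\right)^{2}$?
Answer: $\frac{1572447743}{14937} + \frac{2 i \sqrt{455091}}{3} \approx 1.0527 \cdot 10^{5} + 449.74 i$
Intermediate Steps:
$T = - \frac{54}{121}$ ($T = - 6 \left(- \frac{6}{22}\right)^{2} = - 6 \left(\left(-6\right) \frac{1}{22}\right)^{2} = - 6 \left(- \frac{3}{11}\right)^{2} = \left(-6\right) \frac{9}{121} = - \frac{54}{121} \approx -0.44628$)
$g = - \frac{129062}{3}$ ($g = -4 + \frac{1}{3} \left(-129050\right) = -4 - \frac{129050}{3} = - \frac{129062}{3} \approx -43021.0$)
$Q{\left(w \right)} = -4 + \frac{1}{- \frac{54}{121} + w}$ ($Q{\left(w \right)} = -4 + \frac{1}{w - \frac{54}{121}} = -4 + \frac{1}{- \frac{54}{121} + w}$)
$\left(Q{\left(-123 \right)} + 105276\right) + \sqrt{g - 159242} = \left(\frac{337 - -59532}{-54 + 121 \left(-123\right)} + 105276\right) + \sqrt{- \frac{129062}{3} - 159242} = \left(\frac{337 + 59532}{-54 - 14883} + 105276\right) + \sqrt{- \frac{606788}{3}} = \left(\frac{1}{-14937} \cdot 59869 + 105276\right) + \frac{2 i \sqrt{455091}}{3} = \left(\left(- \frac{1}{14937}\right) 59869 + 105276\right) + \frac{2 i \sqrt{455091}}{3} = \left(- \frac{59869}{14937} + 105276\right) + \frac{2 i \sqrt{455091}}{3} = \frac{1572447743}{14937} + \frac{2 i \sqrt{455091}}{3}$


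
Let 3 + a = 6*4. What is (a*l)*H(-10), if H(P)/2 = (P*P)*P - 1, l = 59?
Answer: -2480478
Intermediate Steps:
H(P) = -2 + 2*P³ (H(P) = 2*((P*P)*P - 1) = 2*(P²*P - 1) = 2*(P³ - 1) = 2*(-1 + P³) = -2 + 2*P³)
a = 21 (a = -3 + 6*4 = -3 + 24 = 21)
(a*l)*H(-10) = (21*59)*(-2 + 2*(-10)³) = 1239*(-2 + 2*(-1000)) = 1239*(-2 - 2000) = 1239*(-2002) = -2480478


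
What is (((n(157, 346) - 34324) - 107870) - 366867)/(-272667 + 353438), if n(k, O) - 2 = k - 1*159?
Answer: -509061/80771 ≈ -6.3025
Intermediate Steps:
n(k, O) = -157 + k (n(k, O) = 2 + (k - 1*159) = 2 + (k - 159) = 2 + (-159 + k) = -157 + k)
(((n(157, 346) - 34324) - 107870) - 366867)/(-272667 + 353438) = ((((-157 + 157) - 34324) - 107870) - 366867)/(-272667 + 353438) = (((0 - 34324) - 107870) - 366867)/80771 = ((-34324 - 107870) - 366867)*(1/80771) = (-142194 - 366867)*(1/80771) = -509061*1/80771 = -509061/80771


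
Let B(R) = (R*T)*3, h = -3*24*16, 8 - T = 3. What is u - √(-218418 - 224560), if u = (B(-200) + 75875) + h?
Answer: 71723 - I*√442978 ≈ 71723.0 - 665.57*I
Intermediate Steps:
T = 5 (T = 8 - 1*3 = 8 - 3 = 5)
h = -1152 (h = -72*16 = -1152)
B(R) = 15*R (B(R) = (R*5)*3 = (5*R)*3 = 15*R)
u = 71723 (u = (15*(-200) + 75875) - 1152 = (-3000 + 75875) - 1152 = 72875 - 1152 = 71723)
u - √(-218418 - 224560) = 71723 - √(-218418 - 224560) = 71723 - √(-442978) = 71723 - I*√442978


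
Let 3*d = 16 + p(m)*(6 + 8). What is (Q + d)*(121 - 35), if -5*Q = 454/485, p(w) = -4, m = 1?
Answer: -8459132/7275 ≈ -1162.8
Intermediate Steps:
Q = -454/2425 (Q = -454/(5*485) = -⅕*454/485 = -454/2425 ≈ -0.18722)
d = -40/3 (d = (16 - 4*(6 + 8))/3 = (16 - 4*14)/3 = (16 - 56)/3 = (⅓)*(-40) = -40/3 ≈ -13.333)
(Q + d)*(121 - 35) = (-454/2425 - 40/3)*(121 - 35) = -98362/7275*86 = -8459132/7275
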